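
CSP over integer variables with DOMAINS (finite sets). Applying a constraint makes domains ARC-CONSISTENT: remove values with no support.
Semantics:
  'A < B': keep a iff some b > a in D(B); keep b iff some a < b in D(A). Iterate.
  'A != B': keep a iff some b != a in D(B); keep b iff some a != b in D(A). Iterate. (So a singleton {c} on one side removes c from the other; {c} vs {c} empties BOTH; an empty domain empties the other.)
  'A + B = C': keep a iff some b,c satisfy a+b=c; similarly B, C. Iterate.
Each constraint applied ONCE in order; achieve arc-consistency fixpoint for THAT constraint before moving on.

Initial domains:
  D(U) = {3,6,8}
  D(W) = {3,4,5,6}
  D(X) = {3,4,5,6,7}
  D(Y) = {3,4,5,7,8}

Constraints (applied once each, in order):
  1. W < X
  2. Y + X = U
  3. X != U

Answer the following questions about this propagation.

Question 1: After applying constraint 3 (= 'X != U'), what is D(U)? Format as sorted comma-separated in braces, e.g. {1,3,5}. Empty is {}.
Constraint 1 (W < X) on D(W)={3,4,5,6} D(X)={3,4,5,6,7}: X {3,4,5,6,7}->{4,5,6,7}
Constraint 2 (Y + X = U) on D(Y)={3,4,5,7,8} D(X)={4,5,6,7} D(U)={3,6,8}: Y {3,4,5,7,8}->{3,4}; X {4,5,6,7}->{4,5}; U {3,6,8}->{8}
Constraint 3 (X != U) on D(X)={4,5} D(U)={8}: no change
So after constraint 3: D(U) = {8}

Answer: {8}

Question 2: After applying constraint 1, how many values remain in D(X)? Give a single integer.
Answer: 4

Derivation:
Constraint 1 (W < X) on D(W)={3,4,5,6} D(X)={3,4,5,6,7}: X {3,4,5,6,7}->{4,5,6,7}
So after constraint 1: D(X)={4,5,6,7}, size = 4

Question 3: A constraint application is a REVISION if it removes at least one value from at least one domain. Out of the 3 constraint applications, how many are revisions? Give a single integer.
Constraint 1 (W < X) on D(W)={3,4,5,6} D(X)={3,4,5,6,7}: X {3,4,5,6,7}->{4,5,6,7} => REVISION
Constraint 2 (Y + X = U) on D(Y)={3,4,5,7,8} D(X)={4,5,6,7} D(U)={3,6,8}: Y {3,4,5,7,8}->{3,4}; X {4,5,6,7}->{4,5}; U {3,6,8}->{8} => REVISION
Constraint 3 (X != U) on D(X)={4,5} D(U)={8}: no change => not a revision
Total revisions = 2

Answer: 2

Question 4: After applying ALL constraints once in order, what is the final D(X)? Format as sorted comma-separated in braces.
Constraint 1 (W < X) on D(W)={3,4,5,6} D(X)={3,4,5,6,7}: X {3,4,5,6,7}->{4,5,6,7}
Constraint 2 (Y + X = U) on D(Y)={3,4,5,7,8} D(X)={4,5,6,7} D(U)={3,6,8}: Y {3,4,5,7,8}->{3,4}; X {4,5,6,7}->{4,5}; U {3,6,8}->{8}
Constraint 3 (X != U) on D(X)={4,5} D(U)={8}: no change
So after all 3 constraints: D(X) = {4,5}

Answer: {4,5}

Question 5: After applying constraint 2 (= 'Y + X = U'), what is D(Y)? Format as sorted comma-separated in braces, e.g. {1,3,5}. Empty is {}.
Answer: {3,4}

Derivation:
Constraint 1 (W < X) on D(W)={3,4,5,6} D(X)={3,4,5,6,7}: X {3,4,5,6,7}->{4,5,6,7}
Constraint 2 (Y + X = U) on D(Y)={3,4,5,7,8} D(X)={4,5,6,7} D(U)={3,6,8}: Y {3,4,5,7,8}->{3,4}; X {4,5,6,7}->{4,5}; U {3,6,8}->{8}
So after constraint 2: D(Y) = {3,4}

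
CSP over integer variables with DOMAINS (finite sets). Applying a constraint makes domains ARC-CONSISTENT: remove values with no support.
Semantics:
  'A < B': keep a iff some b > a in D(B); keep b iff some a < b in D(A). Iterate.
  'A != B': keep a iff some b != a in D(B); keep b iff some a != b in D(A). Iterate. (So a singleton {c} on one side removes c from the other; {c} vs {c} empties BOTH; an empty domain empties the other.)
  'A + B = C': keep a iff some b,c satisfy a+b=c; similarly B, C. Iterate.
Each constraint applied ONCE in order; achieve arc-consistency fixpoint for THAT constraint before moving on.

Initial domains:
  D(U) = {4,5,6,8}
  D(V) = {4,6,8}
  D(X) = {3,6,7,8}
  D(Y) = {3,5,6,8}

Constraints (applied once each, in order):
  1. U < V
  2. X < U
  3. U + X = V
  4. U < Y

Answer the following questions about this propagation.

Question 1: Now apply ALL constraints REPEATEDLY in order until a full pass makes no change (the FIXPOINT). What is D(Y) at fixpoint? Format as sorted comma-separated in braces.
pass 0 (initial): D(Y)={3,5,6,8}
pass 1: U {4,5,6,8}->{5}; V {4,6,8}->{8}; X {3,6,7,8}->{3}; Y {3,5,6,8}->{6,8}
pass 2: no change
Fixpoint after 2 passes: D(Y) = {6,8}

Answer: {6,8}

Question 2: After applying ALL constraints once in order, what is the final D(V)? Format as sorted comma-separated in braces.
Constraint 1 (U < V) on D(U)={4,5,6,8} D(V)={4,6,8}: U {4,5,6,8}->{4,5,6}; V {4,6,8}->{6,8}
Constraint 2 (X < U) on D(X)={3,6,7,8} D(U)={4,5,6}: X {3,6,7,8}->{3}
Constraint 3 (U + X = V) on D(U)={4,5,6} D(X)={3} D(V)={6,8}: U {4,5,6}->{5}; V {6,8}->{8}
Constraint 4 (U < Y) on D(U)={5} D(Y)={3,5,6,8}: Y {3,5,6,8}->{6,8}
So after all 4 constraints: D(V) = {8}

Answer: {8}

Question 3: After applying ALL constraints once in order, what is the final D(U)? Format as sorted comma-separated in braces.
Constraint 1 (U < V) on D(U)={4,5,6,8} D(V)={4,6,8}: U {4,5,6,8}->{4,5,6}; V {4,6,8}->{6,8}
Constraint 2 (X < U) on D(X)={3,6,7,8} D(U)={4,5,6}: X {3,6,7,8}->{3}
Constraint 3 (U + X = V) on D(U)={4,5,6} D(X)={3} D(V)={6,8}: U {4,5,6}->{5}; V {6,8}->{8}
Constraint 4 (U < Y) on D(U)={5} D(Y)={3,5,6,8}: Y {3,5,6,8}->{6,8}
So after all 4 constraints: D(U) = {5}

Answer: {5}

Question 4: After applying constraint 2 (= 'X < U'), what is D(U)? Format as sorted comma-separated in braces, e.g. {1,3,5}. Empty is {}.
Answer: {4,5,6}

Derivation:
Constraint 1 (U < V) on D(U)={4,5,6,8} D(V)={4,6,8}: U {4,5,6,8}->{4,5,6}; V {4,6,8}->{6,8}
Constraint 2 (X < U) on D(X)={3,6,7,8} D(U)={4,5,6}: X {3,6,7,8}->{3}
So after constraint 2: D(U) = {4,5,6}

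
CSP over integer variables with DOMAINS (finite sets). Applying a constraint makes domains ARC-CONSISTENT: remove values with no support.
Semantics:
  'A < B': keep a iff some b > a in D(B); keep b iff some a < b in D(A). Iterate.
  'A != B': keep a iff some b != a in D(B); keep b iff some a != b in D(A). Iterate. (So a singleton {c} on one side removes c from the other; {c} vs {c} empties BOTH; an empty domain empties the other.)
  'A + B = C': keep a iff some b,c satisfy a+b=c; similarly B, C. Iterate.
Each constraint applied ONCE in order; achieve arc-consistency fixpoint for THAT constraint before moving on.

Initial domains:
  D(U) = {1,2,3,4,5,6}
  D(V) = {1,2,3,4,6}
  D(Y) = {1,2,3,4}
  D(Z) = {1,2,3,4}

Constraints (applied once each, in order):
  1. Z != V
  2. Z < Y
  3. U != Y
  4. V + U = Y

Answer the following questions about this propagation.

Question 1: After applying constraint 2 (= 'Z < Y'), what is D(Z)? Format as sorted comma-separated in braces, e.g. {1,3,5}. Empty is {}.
Constraint 1 (Z != V) on D(Z)={1,2,3,4} D(V)={1,2,3,4,6}: no change
Constraint 2 (Z < Y) on D(Z)={1,2,3,4} D(Y)={1,2,3,4}: Z {1,2,3,4}->{1,2,3}; Y {1,2,3,4}->{2,3,4}
So after constraint 2: D(Z) = {1,2,3}

Answer: {1,2,3}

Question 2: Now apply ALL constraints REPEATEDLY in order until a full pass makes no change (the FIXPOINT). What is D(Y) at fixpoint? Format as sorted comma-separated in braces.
pass 0 (initial): D(Y)={1,2,3,4}
pass 1: U {1,2,3,4,5,6}->{1,2,3}; V {1,2,3,4,6}->{1,2,3}; Y {1,2,3,4}->{2,3,4}; Z {1,2,3,4}->{1,2,3}
pass 2: no change
Fixpoint after 2 passes: D(Y) = {2,3,4}

Answer: {2,3,4}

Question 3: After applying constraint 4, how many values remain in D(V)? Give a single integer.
Constraint 1 (Z != V) on D(Z)={1,2,3,4} D(V)={1,2,3,4,6}: no change
Constraint 2 (Z < Y) on D(Z)={1,2,3,4} D(Y)={1,2,3,4}: Z {1,2,3,4}->{1,2,3}; Y {1,2,3,4}->{2,3,4}
Constraint 3 (U != Y) on D(U)={1,2,3,4,5,6} D(Y)={2,3,4}: no change
Constraint 4 (V + U = Y) on D(V)={1,2,3,4,6} D(U)={1,2,3,4,5,6} D(Y)={2,3,4}: V {1,2,3,4,6}->{1,2,3}; U {1,2,3,4,5,6}->{1,2,3}
So after constraint 4: D(V)={1,2,3}, size = 3

Answer: 3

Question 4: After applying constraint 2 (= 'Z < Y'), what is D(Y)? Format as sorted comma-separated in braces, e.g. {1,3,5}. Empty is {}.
Answer: {2,3,4}

Derivation:
Constraint 1 (Z != V) on D(Z)={1,2,3,4} D(V)={1,2,3,4,6}: no change
Constraint 2 (Z < Y) on D(Z)={1,2,3,4} D(Y)={1,2,3,4}: Z {1,2,3,4}->{1,2,3}; Y {1,2,3,4}->{2,3,4}
So after constraint 2: D(Y) = {2,3,4}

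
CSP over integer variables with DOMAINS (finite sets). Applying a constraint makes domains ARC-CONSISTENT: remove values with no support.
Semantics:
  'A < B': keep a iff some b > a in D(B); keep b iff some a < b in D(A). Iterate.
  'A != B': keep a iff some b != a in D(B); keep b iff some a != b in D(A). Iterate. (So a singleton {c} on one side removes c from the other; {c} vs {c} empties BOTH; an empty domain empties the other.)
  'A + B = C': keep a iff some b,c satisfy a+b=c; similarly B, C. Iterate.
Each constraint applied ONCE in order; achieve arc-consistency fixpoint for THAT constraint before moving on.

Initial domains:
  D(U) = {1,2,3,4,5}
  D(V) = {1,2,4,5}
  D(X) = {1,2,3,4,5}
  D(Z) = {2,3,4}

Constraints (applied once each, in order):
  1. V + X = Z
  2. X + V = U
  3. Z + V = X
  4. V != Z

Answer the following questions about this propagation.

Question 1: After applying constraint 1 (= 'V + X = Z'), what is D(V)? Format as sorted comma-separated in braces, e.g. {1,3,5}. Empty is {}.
Answer: {1,2}

Derivation:
Constraint 1 (V + X = Z) on D(V)={1,2,4,5} D(X)={1,2,3,4,5} D(Z)={2,3,4}: V {1,2,4,5}->{1,2}; X {1,2,3,4,5}->{1,2,3}
So after constraint 1: D(V) = {1,2}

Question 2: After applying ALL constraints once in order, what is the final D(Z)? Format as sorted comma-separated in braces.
Answer: {2}

Derivation:
Constraint 1 (V + X = Z) on D(V)={1,2,4,5} D(X)={1,2,3,4,5} D(Z)={2,3,4}: V {1,2,4,5}->{1,2}; X {1,2,3,4,5}->{1,2,3}
Constraint 2 (X + V = U) on D(X)={1,2,3} D(V)={1,2} D(U)={1,2,3,4,5}: U {1,2,3,4,5}->{2,3,4,5}
Constraint 3 (Z + V = X) on D(Z)={2,3,4} D(V)={1,2} D(X)={1,2,3}: Z {2,3,4}->{2}; V {1,2}->{1}; X {1,2,3}->{3}
Constraint 4 (V != Z) on D(V)={1} D(Z)={2}: no change
So after all 4 constraints: D(Z) = {2}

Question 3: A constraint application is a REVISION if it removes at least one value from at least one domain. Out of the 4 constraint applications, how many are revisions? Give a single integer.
Answer: 3

Derivation:
Constraint 1 (V + X = Z) on D(V)={1,2,4,5} D(X)={1,2,3,4,5} D(Z)={2,3,4}: V {1,2,4,5}->{1,2}; X {1,2,3,4,5}->{1,2,3} => REVISION
Constraint 2 (X + V = U) on D(X)={1,2,3} D(V)={1,2} D(U)={1,2,3,4,5}: U {1,2,3,4,5}->{2,3,4,5} => REVISION
Constraint 3 (Z + V = X) on D(Z)={2,3,4} D(V)={1,2} D(X)={1,2,3}: Z {2,3,4}->{2}; V {1,2}->{1}; X {1,2,3}->{3} => REVISION
Constraint 4 (V != Z) on D(V)={1} D(Z)={2}: no change => not a revision
Total revisions = 3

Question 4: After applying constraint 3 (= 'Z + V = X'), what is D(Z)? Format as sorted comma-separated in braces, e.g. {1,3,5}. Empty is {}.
Answer: {2}

Derivation:
Constraint 1 (V + X = Z) on D(V)={1,2,4,5} D(X)={1,2,3,4,5} D(Z)={2,3,4}: V {1,2,4,5}->{1,2}; X {1,2,3,4,5}->{1,2,3}
Constraint 2 (X + V = U) on D(X)={1,2,3} D(V)={1,2} D(U)={1,2,3,4,5}: U {1,2,3,4,5}->{2,3,4,5}
Constraint 3 (Z + V = X) on D(Z)={2,3,4} D(V)={1,2} D(X)={1,2,3}: Z {2,3,4}->{2}; V {1,2}->{1}; X {1,2,3}->{3}
So after constraint 3: D(Z) = {2}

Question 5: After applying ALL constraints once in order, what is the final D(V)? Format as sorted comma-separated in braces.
Answer: {1}

Derivation:
Constraint 1 (V + X = Z) on D(V)={1,2,4,5} D(X)={1,2,3,4,5} D(Z)={2,3,4}: V {1,2,4,5}->{1,2}; X {1,2,3,4,5}->{1,2,3}
Constraint 2 (X + V = U) on D(X)={1,2,3} D(V)={1,2} D(U)={1,2,3,4,5}: U {1,2,3,4,5}->{2,3,4,5}
Constraint 3 (Z + V = X) on D(Z)={2,3,4} D(V)={1,2} D(X)={1,2,3}: Z {2,3,4}->{2}; V {1,2}->{1}; X {1,2,3}->{3}
Constraint 4 (V != Z) on D(V)={1} D(Z)={2}: no change
So after all 4 constraints: D(V) = {1}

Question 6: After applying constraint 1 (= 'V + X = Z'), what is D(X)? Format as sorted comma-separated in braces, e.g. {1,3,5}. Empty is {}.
Answer: {1,2,3}

Derivation:
Constraint 1 (V + X = Z) on D(V)={1,2,4,5} D(X)={1,2,3,4,5} D(Z)={2,3,4}: V {1,2,4,5}->{1,2}; X {1,2,3,4,5}->{1,2,3}
So after constraint 1: D(X) = {1,2,3}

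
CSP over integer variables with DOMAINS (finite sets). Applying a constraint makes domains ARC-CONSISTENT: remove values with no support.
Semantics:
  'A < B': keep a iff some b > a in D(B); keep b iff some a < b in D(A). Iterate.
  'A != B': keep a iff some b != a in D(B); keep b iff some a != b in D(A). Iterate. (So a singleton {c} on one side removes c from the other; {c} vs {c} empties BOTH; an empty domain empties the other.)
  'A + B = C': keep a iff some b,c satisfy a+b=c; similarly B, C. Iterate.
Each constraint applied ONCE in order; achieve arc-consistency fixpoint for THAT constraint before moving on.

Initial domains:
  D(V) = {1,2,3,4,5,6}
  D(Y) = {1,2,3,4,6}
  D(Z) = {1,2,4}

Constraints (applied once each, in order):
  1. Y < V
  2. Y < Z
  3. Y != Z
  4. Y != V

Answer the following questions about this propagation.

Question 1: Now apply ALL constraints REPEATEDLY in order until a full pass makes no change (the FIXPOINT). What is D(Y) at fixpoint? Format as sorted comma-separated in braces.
Answer: {1,2,3}

Derivation:
pass 0 (initial): D(Y)={1,2,3,4,6}
pass 1: V {1,2,3,4,5,6}->{2,3,4,5,6}; Y {1,2,3,4,6}->{1,2,3}; Z {1,2,4}->{2,4}
pass 2: no change
Fixpoint after 2 passes: D(Y) = {1,2,3}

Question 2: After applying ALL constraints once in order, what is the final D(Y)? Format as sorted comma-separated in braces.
Answer: {1,2,3}

Derivation:
Constraint 1 (Y < V) on D(Y)={1,2,3,4,6} D(V)={1,2,3,4,5,6}: Y {1,2,3,4,6}->{1,2,3,4}; V {1,2,3,4,5,6}->{2,3,4,5,6}
Constraint 2 (Y < Z) on D(Y)={1,2,3,4} D(Z)={1,2,4}: Y {1,2,3,4}->{1,2,3}; Z {1,2,4}->{2,4}
Constraint 3 (Y != Z) on D(Y)={1,2,3} D(Z)={2,4}: no change
Constraint 4 (Y != V) on D(Y)={1,2,3} D(V)={2,3,4,5,6}: no change
So after all 4 constraints: D(Y) = {1,2,3}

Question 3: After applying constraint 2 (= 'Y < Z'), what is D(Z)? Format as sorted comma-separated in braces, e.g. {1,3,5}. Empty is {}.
Answer: {2,4}

Derivation:
Constraint 1 (Y < V) on D(Y)={1,2,3,4,6} D(V)={1,2,3,4,5,6}: Y {1,2,3,4,6}->{1,2,3,4}; V {1,2,3,4,5,6}->{2,3,4,5,6}
Constraint 2 (Y < Z) on D(Y)={1,2,3,4} D(Z)={1,2,4}: Y {1,2,3,4}->{1,2,3}; Z {1,2,4}->{2,4}
So after constraint 2: D(Z) = {2,4}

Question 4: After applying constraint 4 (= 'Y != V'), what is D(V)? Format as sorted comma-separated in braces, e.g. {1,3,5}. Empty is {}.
Constraint 1 (Y < V) on D(Y)={1,2,3,4,6} D(V)={1,2,3,4,5,6}: Y {1,2,3,4,6}->{1,2,3,4}; V {1,2,3,4,5,6}->{2,3,4,5,6}
Constraint 2 (Y < Z) on D(Y)={1,2,3,4} D(Z)={1,2,4}: Y {1,2,3,4}->{1,2,3}; Z {1,2,4}->{2,4}
Constraint 3 (Y != Z) on D(Y)={1,2,3} D(Z)={2,4}: no change
Constraint 4 (Y != V) on D(Y)={1,2,3} D(V)={2,3,4,5,6}: no change
So after constraint 4: D(V) = {2,3,4,5,6}

Answer: {2,3,4,5,6}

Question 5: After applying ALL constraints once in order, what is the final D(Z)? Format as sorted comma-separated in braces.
Answer: {2,4}

Derivation:
Constraint 1 (Y < V) on D(Y)={1,2,3,4,6} D(V)={1,2,3,4,5,6}: Y {1,2,3,4,6}->{1,2,3,4}; V {1,2,3,4,5,6}->{2,3,4,5,6}
Constraint 2 (Y < Z) on D(Y)={1,2,3,4} D(Z)={1,2,4}: Y {1,2,3,4}->{1,2,3}; Z {1,2,4}->{2,4}
Constraint 3 (Y != Z) on D(Y)={1,2,3} D(Z)={2,4}: no change
Constraint 4 (Y != V) on D(Y)={1,2,3} D(V)={2,3,4,5,6}: no change
So after all 4 constraints: D(Z) = {2,4}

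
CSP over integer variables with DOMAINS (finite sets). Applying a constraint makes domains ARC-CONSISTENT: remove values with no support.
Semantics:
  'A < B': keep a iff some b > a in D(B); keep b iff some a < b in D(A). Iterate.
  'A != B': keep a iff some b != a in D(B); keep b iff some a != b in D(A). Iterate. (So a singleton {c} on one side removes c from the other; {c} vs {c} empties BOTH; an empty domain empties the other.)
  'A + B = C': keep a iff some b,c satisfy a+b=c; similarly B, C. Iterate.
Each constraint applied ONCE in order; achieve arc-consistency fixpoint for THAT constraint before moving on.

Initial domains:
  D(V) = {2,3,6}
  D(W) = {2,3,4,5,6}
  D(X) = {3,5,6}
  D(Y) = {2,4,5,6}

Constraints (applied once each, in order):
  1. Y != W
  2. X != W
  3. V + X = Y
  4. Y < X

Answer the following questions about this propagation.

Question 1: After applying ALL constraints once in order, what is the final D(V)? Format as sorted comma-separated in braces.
Answer: {2,3}

Derivation:
Constraint 1 (Y != W) on D(Y)={2,4,5,6} D(W)={2,3,4,5,6}: no change
Constraint 2 (X != W) on D(X)={3,5,6} D(W)={2,3,4,5,6}: no change
Constraint 3 (V + X = Y) on D(V)={2,3,6} D(X)={3,5,6} D(Y)={2,4,5,6}: V {2,3,6}->{2,3}; X {3,5,6}->{3}; Y {2,4,5,6}->{5,6}
Constraint 4 (Y < X) on D(Y)={5,6} D(X)={3}: Y {5,6}->{}; X {3}->{}
So after all 4 constraints: D(V) = {2,3}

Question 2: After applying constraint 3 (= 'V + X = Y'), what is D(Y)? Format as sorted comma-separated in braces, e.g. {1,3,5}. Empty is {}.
Constraint 1 (Y != W) on D(Y)={2,4,5,6} D(W)={2,3,4,5,6}: no change
Constraint 2 (X != W) on D(X)={3,5,6} D(W)={2,3,4,5,6}: no change
Constraint 3 (V + X = Y) on D(V)={2,3,6} D(X)={3,5,6} D(Y)={2,4,5,6}: V {2,3,6}->{2,3}; X {3,5,6}->{3}; Y {2,4,5,6}->{5,6}
So after constraint 3: D(Y) = {5,6}

Answer: {5,6}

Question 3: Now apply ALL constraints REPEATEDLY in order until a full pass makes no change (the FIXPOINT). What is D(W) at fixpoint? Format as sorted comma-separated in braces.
Answer: {}

Derivation:
pass 0 (initial): D(W)={2,3,4,5,6}
pass 1: V {2,3,6}->{2,3}; X {3,5,6}->{}; Y {2,4,5,6}->{}
pass 2: V {2,3}->{}; W {2,3,4,5,6}->{}
pass 3: no change
Fixpoint after 3 passes: D(W) = {}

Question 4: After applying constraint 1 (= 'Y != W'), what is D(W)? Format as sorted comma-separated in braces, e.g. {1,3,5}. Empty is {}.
Constraint 1 (Y != W) on D(Y)={2,4,5,6} D(W)={2,3,4,5,6}: no change
So after constraint 1: D(W) = {2,3,4,5,6}

Answer: {2,3,4,5,6}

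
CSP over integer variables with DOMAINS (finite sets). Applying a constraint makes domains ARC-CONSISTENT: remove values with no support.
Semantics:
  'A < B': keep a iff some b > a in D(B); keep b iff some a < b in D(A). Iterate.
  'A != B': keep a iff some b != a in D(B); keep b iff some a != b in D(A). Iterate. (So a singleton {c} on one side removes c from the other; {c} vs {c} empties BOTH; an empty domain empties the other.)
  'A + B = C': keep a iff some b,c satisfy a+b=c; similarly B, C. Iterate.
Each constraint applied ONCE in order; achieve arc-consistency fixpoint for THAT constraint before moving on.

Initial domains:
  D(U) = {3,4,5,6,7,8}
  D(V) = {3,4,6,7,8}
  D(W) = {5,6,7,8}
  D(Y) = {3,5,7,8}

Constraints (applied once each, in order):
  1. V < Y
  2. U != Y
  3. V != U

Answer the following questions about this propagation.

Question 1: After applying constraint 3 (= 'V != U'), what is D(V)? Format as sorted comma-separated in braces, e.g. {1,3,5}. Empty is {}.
Answer: {3,4,6,7}

Derivation:
Constraint 1 (V < Y) on D(V)={3,4,6,7,8} D(Y)={3,5,7,8}: V {3,4,6,7,8}->{3,4,6,7}; Y {3,5,7,8}->{5,7,8}
Constraint 2 (U != Y) on D(U)={3,4,5,6,7,8} D(Y)={5,7,8}: no change
Constraint 3 (V != U) on D(V)={3,4,6,7} D(U)={3,4,5,6,7,8}: no change
So after constraint 3: D(V) = {3,4,6,7}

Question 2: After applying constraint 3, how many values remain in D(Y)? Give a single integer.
Answer: 3

Derivation:
Constraint 1 (V < Y) on D(V)={3,4,6,7,8} D(Y)={3,5,7,8}: V {3,4,6,7,8}->{3,4,6,7}; Y {3,5,7,8}->{5,7,8}
Constraint 2 (U != Y) on D(U)={3,4,5,6,7,8} D(Y)={5,7,8}: no change
Constraint 3 (V != U) on D(V)={3,4,6,7} D(U)={3,4,5,6,7,8}: no change
So after constraint 3: D(Y)={5,7,8}, size = 3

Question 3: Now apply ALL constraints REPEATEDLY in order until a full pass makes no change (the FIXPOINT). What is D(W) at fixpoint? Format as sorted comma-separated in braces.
pass 0 (initial): D(W)={5,6,7,8}
pass 1: V {3,4,6,7,8}->{3,4,6,7}; Y {3,5,7,8}->{5,7,8}
pass 2: no change
Fixpoint after 2 passes: D(W) = {5,6,7,8}

Answer: {5,6,7,8}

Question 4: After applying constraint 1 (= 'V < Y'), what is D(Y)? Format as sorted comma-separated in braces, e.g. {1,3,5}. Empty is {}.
Constraint 1 (V < Y) on D(V)={3,4,6,7,8} D(Y)={3,5,7,8}: V {3,4,6,7,8}->{3,4,6,7}; Y {3,5,7,8}->{5,7,8}
So after constraint 1: D(Y) = {5,7,8}

Answer: {5,7,8}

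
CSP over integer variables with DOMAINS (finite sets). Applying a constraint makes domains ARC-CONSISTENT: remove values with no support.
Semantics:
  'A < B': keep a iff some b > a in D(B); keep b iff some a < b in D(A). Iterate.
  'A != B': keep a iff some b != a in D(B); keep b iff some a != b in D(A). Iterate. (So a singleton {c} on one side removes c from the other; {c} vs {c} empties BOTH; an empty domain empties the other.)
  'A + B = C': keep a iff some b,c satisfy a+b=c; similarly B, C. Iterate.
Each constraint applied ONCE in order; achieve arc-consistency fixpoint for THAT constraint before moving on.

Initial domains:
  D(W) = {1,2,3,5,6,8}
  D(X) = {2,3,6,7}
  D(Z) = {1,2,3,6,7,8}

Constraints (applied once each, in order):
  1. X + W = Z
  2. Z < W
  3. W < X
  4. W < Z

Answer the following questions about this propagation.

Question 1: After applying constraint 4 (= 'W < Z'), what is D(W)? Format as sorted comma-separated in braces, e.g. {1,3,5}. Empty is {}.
Answer: {}

Derivation:
Constraint 1 (X + W = Z) on D(X)={2,3,6,7} D(W)={1,2,3,5,6,8} D(Z)={1,2,3,6,7,8}: W {1,2,3,5,6,8}->{1,2,3,5,6}; Z {1,2,3,6,7,8}->{3,6,7,8}
Constraint 2 (Z < W) on D(Z)={3,6,7,8} D(W)={1,2,3,5,6}: Z {3,6,7,8}->{3}; W {1,2,3,5,6}->{5,6}
Constraint 3 (W < X) on D(W)={5,6} D(X)={2,3,6,7}: X {2,3,6,7}->{6,7}
Constraint 4 (W < Z) on D(W)={5,6} D(Z)={3}: W {5,6}->{}; Z {3}->{}
So after constraint 4: D(W) = {}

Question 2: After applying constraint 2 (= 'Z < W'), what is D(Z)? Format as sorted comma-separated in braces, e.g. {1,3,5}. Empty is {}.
Constraint 1 (X + W = Z) on D(X)={2,3,6,7} D(W)={1,2,3,5,6,8} D(Z)={1,2,3,6,7,8}: W {1,2,3,5,6,8}->{1,2,3,5,6}; Z {1,2,3,6,7,8}->{3,6,7,8}
Constraint 2 (Z < W) on D(Z)={3,6,7,8} D(W)={1,2,3,5,6}: Z {3,6,7,8}->{3}; W {1,2,3,5,6}->{5,6}
So after constraint 2: D(Z) = {3}

Answer: {3}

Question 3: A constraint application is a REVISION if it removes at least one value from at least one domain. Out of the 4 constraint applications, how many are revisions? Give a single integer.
Answer: 4

Derivation:
Constraint 1 (X + W = Z) on D(X)={2,3,6,7} D(W)={1,2,3,5,6,8} D(Z)={1,2,3,6,7,8}: W {1,2,3,5,6,8}->{1,2,3,5,6}; Z {1,2,3,6,7,8}->{3,6,7,8} => REVISION
Constraint 2 (Z < W) on D(Z)={3,6,7,8} D(W)={1,2,3,5,6}: Z {3,6,7,8}->{3}; W {1,2,3,5,6}->{5,6} => REVISION
Constraint 3 (W < X) on D(W)={5,6} D(X)={2,3,6,7}: X {2,3,6,7}->{6,7} => REVISION
Constraint 4 (W < Z) on D(W)={5,6} D(Z)={3}: W {5,6}->{}; Z {3}->{} => REVISION
Total revisions = 4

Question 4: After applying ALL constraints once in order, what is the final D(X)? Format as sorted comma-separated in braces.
Constraint 1 (X + W = Z) on D(X)={2,3,6,7} D(W)={1,2,3,5,6,8} D(Z)={1,2,3,6,7,8}: W {1,2,3,5,6,8}->{1,2,3,5,6}; Z {1,2,3,6,7,8}->{3,6,7,8}
Constraint 2 (Z < W) on D(Z)={3,6,7,8} D(W)={1,2,3,5,6}: Z {3,6,7,8}->{3}; W {1,2,3,5,6}->{5,6}
Constraint 3 (W < X) on D(W)={5,6} D(X)={2,3,6,7}: X {2,3,6,7}->{6,7}
Constraint 4 (W < Z) on D(W)={5,6} D(Z)={3}: W {5,6}->{}; Z {3}->{}
So after all 4 constraints: D(X) = {6,7}

Answer: {6,7}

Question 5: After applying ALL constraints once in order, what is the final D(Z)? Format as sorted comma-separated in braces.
Answer: {}

Derivation:
Constraint 1 (X + W = Z) on D(X)={2,3,6,7} D(W)={1,2,3,5,6,8} D(Z)={1,2,3,6,7,8}: W {1,2,3,5,6,8}->{1,2,3,5,6}; Z {1,2,3,6,7,8}->{3,6,7,8}
Constraint 2 (Z < W) on D(Z)={3,6,7,8} D(W)={1,2,3,5,6}: Z {3,6,7,8}->{3}; W {1,2,3,5,6}->{5,6}
Constraint 3 (W < X) on D(W)={5,6} D(X)={2,3,6,7}: X {2,3,6,7}->{6,7}
Constraint 4 (W < Z) on D(W)={5,6} D(Z)={3}: W {5,6}->{}; Z {3}->{}
So after all 4 constraints: D(Z) = {}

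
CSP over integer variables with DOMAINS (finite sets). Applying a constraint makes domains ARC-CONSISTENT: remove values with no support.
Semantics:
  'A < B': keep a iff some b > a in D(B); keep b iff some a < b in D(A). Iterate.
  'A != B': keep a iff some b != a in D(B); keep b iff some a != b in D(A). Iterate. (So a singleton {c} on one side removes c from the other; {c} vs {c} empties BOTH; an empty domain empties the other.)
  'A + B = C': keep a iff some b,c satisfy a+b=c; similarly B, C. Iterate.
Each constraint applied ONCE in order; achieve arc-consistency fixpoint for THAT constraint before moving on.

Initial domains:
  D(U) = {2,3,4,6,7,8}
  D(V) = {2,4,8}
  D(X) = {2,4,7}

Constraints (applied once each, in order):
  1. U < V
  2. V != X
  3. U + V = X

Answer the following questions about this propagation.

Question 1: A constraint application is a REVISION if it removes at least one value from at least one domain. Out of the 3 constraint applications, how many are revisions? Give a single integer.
Answer: 2

Derivation:
Constraint 1 (U < V) on D(U)={2,3,4,6,7,8} D(V)={2,4,8}: U {2,3,4,6,7,8}->{2,3,4,6,7}; V {2,4,8}->{4,8} => REVISION
Constraint 2 (V != X) on D(V)={4,8} D(X)={2,4,7}: no change => not a revision
Constraint 3 (U + V = X) on D(U)={2,3,4,6,7} D(V)={4,8} D(X)={2,4,7}: U {2,3,4,6,7}->{3}; V {4,8}->{4}; X {2,4,7}->{7} => REVISION
Total revisions = 2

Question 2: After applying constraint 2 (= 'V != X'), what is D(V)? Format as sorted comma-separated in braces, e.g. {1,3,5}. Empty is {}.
Answer: {4,8}

Derivation:
Constraint 1 (U < V) on D(U)={2,3,4,6,7,8} D(V)={2,4,8}: U {2,3,4,6,7,8}->{2,3,4,6,7}; V {2,4,8}->{4,8}
Constraint 2 (V != X) on D(V)={4,8} D(X)={2,4,7}: no change
So after constraint 2: D(V) = {4,8}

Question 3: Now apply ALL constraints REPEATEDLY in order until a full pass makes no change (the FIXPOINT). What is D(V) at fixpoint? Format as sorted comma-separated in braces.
Answer: {4}

Derivation:
pass 0 (initial): D(V)={2,4,8}
pass 1: U {2,3,4,6,7,8}->{3}; V {2,4,8}->{4}; X {2,4,7}->{7}
pass 2: no change
Fixpoint after 2 passes: D(V) = {4}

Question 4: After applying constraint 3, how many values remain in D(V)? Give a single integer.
Answer: 1

Derivation:
Constraint 1 (U < V) on D(U)={2,3,4,6,7,8} D(V)={2,4,8}: U {2,3,4,6,7,8}->{2,3,4,6,7}; V {2,4,8}->{4,8}
Constraint 2 (V != X) on D(V)={4,8} D(X)={2,4,7}: no change
Constraint 3 (U + V = X) on D(U)={2,3,4,6,7} D(V)={4,8} D(X)={2,4,7}: U {2,3,4,6,7}->{3}; V {4,8}->{4}; X {2,4,7}->{7}
So after constraint 3: D(V)={4}, size = 1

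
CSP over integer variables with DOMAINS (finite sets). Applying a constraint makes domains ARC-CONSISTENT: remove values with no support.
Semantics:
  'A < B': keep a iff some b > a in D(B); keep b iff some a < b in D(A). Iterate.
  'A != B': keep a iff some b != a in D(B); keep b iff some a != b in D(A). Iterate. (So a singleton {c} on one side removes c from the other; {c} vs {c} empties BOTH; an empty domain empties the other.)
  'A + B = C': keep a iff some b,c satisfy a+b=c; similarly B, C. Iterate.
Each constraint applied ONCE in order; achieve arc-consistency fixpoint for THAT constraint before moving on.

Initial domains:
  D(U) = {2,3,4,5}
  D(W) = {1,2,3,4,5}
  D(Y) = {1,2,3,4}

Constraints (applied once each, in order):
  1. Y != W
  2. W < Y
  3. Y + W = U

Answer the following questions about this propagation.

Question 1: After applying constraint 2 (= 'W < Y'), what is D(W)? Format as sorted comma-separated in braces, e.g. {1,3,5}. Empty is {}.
Answer: {1,2,3}

Derivation:
Constraint 1 (Y != W) on D(Y)={1,2,3,4} D(W)={1,2,3,4,5}: no change
Constraint 2 (W < Y) on D(W)={1,2,3,4,5} D(Y)={1,2,3,4}: W {1,2,3,4,5}->{1,2,3}; Y {1,2,3,4}->{2,3,4}
So after constraint 2: D(W) = {1,2,3}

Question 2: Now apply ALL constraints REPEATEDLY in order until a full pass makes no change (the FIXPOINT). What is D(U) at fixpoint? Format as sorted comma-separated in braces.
pass 0 (initial): D(U)={2,3,4,5}
pass 1: U {2,3,4,5}->{3,4,5}; W {1,2,3,4,5}->{1,2,3}; Y {1,2,3,4}->{2,3,4}
pass 2: no change
Fixpoint after 2 passes: D(U) = {3,4,5}

Answer: {3,4,5}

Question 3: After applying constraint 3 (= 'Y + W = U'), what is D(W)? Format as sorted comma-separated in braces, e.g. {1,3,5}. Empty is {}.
Answer: {1,2,3}

Derivation:
Constraint 1 (Y != W) on D(Y)={1,2,3,4} D(W)={1,2,3,4,5}: no change
Constraint 2 (W < Y) on D(W)={1,2,3,4,5} D(Y)={1,2,3,4}: W {1,2,3,4,5}->{1,2,3}; Y {1,2,3,4}->{2,3,4}
Constraint 3 (Y + W = U) on D(Y)={2,3,4} D(W)={1,2,3} D(U)={2,3,4,5}: U {2,3,4,5}->{3,4,5}
So after constraint 3: D(W) = {1,2,3}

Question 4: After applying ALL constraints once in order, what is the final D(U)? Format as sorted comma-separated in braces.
Answer: {3,4,5}

Derivation:
Constraint 1 (Y != W) on D(Y)={1,2,3,4} D(W)={1,2,3,4,5}: no change
Constraint 2 (W < Y) on D(W)={1,2,3,4,5} D(Y)={1,2,3,4}: W {1,2,3,4,5}->{1,2,3}; Y {1,2,3,4}->{2,3,4}
Constraint 3 (Y + W = U) on D(Y)={2,3,4} D(W)={1,2,3} D(U)={2,3,4,5}: U {2,3,4,5}->{3,4,5}
So after all 3 constraints: D(U) = {3,4,5}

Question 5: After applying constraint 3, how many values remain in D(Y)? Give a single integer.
Constraint 1 (Y != W) on D(Y)={1,2,3,4} D(W)={1,2,3,4,5}: no change
Constraint 2 (W < Y) on D(W)={1,2,3,4,5} D(Y)={1,2,3,4}: W {1,2,3,4,5}->{1,2,3}; Y {1,2,3,4}->{2,3,4}
Constraint 3 (Y + W = U) on D(Y)={2,3,4} D(W)={1,2,3} D(U)={2,3,4,5}: U {2,3,4,5}->{3,4,5}
So after constraint 3: D(Y)={2,3,4}, size = 3

Answer: 3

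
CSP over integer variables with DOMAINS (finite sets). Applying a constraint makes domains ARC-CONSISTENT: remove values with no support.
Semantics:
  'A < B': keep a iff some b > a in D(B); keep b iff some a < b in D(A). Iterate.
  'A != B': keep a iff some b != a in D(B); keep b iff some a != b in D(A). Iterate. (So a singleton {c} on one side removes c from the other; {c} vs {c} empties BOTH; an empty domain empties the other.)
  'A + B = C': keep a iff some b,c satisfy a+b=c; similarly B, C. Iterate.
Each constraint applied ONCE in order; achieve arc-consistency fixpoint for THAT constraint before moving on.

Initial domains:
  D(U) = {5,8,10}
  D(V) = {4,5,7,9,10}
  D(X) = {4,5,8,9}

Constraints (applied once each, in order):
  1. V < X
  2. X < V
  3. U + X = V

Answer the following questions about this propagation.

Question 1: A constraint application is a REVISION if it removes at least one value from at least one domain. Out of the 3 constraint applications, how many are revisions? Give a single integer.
Answer: 3

Derivation:
Constraint 1 (V < X) on D(V)={4,5,7,9,10} D(X)={4,5,8,9}: V {4,5,7,9,10}->{4,5,7}; X {4,5,8,9}->{5,8,9} => REVISION
Constraint 2 (X < V) on D(X)={5,8,9} D(V)={4,5,7}: X {5,8,9}->{5}; V {4,5,7}->{7} => REVISION
Constraint 3 (U + X = V) on D(U)={5,8,10} D(X)={5} D(V)={7}: U {5,8,10}->{}; X {5}->{}; V {7}->{} => REVISION
Total revisions = 3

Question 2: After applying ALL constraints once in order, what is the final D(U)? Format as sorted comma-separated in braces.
Answer: {}

Derivation:
Constraint 1 (V < X) on D(V)={4,5,7,9,10} D(X)={4,5,8,9}: V {4,5,7,9,10}->{4,5,7}; X {4,5,8,9}->{5,8,9}
Constraint 2 (X < V) on D(X)={5,8,9} D(V)={4,5,7}: X {5,8,9}->{5}; V {4,5,7}->{7}
Constraint 3 (U + X = V) on D(U)={5,8,10} D(X)={5} D(V)={7}: U {5,8,10}->{}; X {5}->{}; V {7}->{}
So after all 3 constraints: D(U) = {}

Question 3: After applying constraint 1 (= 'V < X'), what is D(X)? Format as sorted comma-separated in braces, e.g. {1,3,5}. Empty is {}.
Answer: {5,8,9}

Derivation:
Constraint 1 (V < X) on D(V)={4,5,7,9,10} D(X)={4,5,8,9}: V {4,5,7,9,10}->{4,5,7}; X {4,5,8,9}->{5,8,9}
So after constraint 1: D(X) = {5,8,9}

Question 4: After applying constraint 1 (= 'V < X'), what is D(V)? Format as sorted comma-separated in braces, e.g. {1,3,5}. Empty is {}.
Constraint 1 (V < X) on D(V)={4,5,7,9,10} D(X)={4,5,8,9}: V {4,5,7,9,10}->{4,5,7}; X {4,5,8,9}->{5,8,9}
So after constraint 1: D(V) = {4,5,7}

Answer: {4,5,7}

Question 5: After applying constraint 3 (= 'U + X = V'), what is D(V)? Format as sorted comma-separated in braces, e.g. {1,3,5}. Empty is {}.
Constraint 1 (V < X) on D(V)={4,5,7,9,10} D(X)={4,5,8,9}: V {4,5,7,9,10}->{4,5,7}; X {4,5,8,9}->{5,8,9}
Constraint 2 (X < V) on D(X)={5,8,9} D(V)={4,5,7}: X {5,8,9}->{5}; V {4,5,7}->{7}
Constraint 3 (U + X = V) on D(U)={5,8,10} D(X)={5} D(V)={7}: U {5,8,10}->{}; X {5}->{}; V {7}->{}
So after constraint 3: D(V) = {}

Answer: {}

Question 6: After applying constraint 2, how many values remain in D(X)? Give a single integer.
Answer: 1

Derivation:
Constraint 1 (V < X) on D(V)={4,5,7,9,10} D(X)={4,5,8,9}: V {4,5,7,9,10}->{4,5,7}; X {4,5,8,9}->{5,8,9}
Constraint 2 (X < V) on D(X)={5,8,9} D(V)={4,5,7}: X {5,8,9}->{5}; V {4,5,7}->{7}
So after constraint 2: D(X)={5}, size = 1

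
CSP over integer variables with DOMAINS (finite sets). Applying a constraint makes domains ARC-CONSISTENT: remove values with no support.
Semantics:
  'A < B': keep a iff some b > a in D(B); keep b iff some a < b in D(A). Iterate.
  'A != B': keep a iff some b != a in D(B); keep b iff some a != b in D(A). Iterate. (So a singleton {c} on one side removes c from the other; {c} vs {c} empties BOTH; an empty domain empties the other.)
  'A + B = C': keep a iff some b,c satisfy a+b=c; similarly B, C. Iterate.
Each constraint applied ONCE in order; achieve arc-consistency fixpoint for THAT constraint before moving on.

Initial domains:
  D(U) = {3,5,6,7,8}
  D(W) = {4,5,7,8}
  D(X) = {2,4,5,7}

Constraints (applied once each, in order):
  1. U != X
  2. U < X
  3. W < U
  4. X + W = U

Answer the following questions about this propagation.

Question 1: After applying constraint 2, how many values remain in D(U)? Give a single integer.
Answer: 3

Derivation:
Constraint 1 (U != X) on D(U)={3,5,6,7,8} D(X)={2,4,5,7}: no change
Constraint 2 (U < X) on D(U)={3,5,6,7,8} D(X)={2,4,5,7}: U {3,5,6,7,8}->{3,5,6}; X {2,4,5,7}->{4,5,7}
So after constraint 2: D(U)={3,5,6}, size = 3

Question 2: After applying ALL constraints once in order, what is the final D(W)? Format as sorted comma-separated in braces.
Answer: {}

Derivation:
Constraint 1 (U != X) on D(U)={3,5,6,7,8} D(X)={2,4,5,7}: no change
Constraint 2 (U < X) on D(U)={3,5,6,7,8} D(X)={2,4,5,7}: U {3,5,6,7,8}->{3,5,6}; X {2,4,5,7}->{4,5,7}
Constraint 3 (W < U) on D(W)={4,5,7,8} D(U)={3,5,6}: W {4,5,7,8}->{4,5}; U {3,5,6}->{5,6}
Constraint 4 (X + W = U) on D(X)={4,5,7} D(W)={4,5} D(U)={5,6}: X {4,5,7}->{}; W {4,5}->{}; U {5,6}->{}
So after all 4 constraints: D(W) = {}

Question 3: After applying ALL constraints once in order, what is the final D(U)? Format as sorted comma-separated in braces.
Constraint 1 (U != X) on D(U)={3,5,6,7,8} D(X)={2,4,5,7}: no change
Constraint 2 (U < X) on D(U)={3,5,6,7,8} D(X)={2,4,5,7}: U {3,5,6,7,8}->{3,5,6}; X {2,4,5,7}->{4,5,7}
Constraint 3 (W < U) on D(W)={4,5,7,8} D(U)={3,5,6}: W {4,5,7,8}->{4,5}; U {3,5,6}->{5,6}
Constraint 4 (X + W = U) on D(X)={4,5,7} D(W)={4,5} D(U)={5,6}: X {4,5,7}->{}; W {4,5}->{}; U {5,6}->{}
So after all 4 constraints: D(U) = {}

Answer: {}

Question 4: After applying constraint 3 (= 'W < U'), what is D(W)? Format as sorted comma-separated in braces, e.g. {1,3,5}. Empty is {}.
Constraint 1 (U != X) on D(U)={3,5,6,7,8} D(X)={2,4,5,7}: no change
Constraint 2 (U < X) on D(U)={3,5,6,7,8} D(X)={2,4,5,7}: U {3,5,6,7,8}->{3,5,6}; X {2,4,5,7}->{4,5,7}
Constraint 3 (W < U) on D(W)={4,5,7,8} D(U)={3,5,6}: W {4,5,7,8}->{4,5}; U {3,5,6}->{5,6}
So after constraint 3: D(W) = {4,5}

Answer: {4,5}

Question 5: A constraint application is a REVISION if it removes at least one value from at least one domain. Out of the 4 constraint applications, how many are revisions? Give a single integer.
Answer: 3

Derivation:
Constraint 1 (U != X) on D(U)={3,5,6,7,8} D(X)={2,4,5,7}: no change => not a revision
Constraint 2 (U < X) on D(U)={3,5,6,7,8} D(X)={2,4,5,7}: U {3,5,6,7,8}->{3,5,6}; X {2,4,5,7}->{4,5,7} => REVISION
Constraint 3 (W < U) on D(W)={4,5,7,8} D(U)={3,5,6}: W {4,5,7,8}->{4,5}; U {3,5,6}->{5,6} => REVISION
Constraint 4 (X + W = U) on D(X)={4,5,7} D(W)={4,5} D(U)={5,6}: X {4,5,7}->{}; W {4,5}->{}; U {5,6}->{} => REVISION
Total revisions = 3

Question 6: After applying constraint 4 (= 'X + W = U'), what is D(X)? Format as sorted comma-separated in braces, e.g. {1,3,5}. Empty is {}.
Constraint 1 (U != X) on D(U)={3,5,6,7,8} D(X)={2,4,5,7}: no change
Constraint 2 (U < X) on D(U)={3,5,6,7,8} D(X)={2,4,5,7}: U {3,5,6,7,8}->{3,5,6}; X {2,4,5,7}->{4,5,7}
Constraint 3 (W < U) on D(W)={4,5,7,8} D(U)={3,5,6}: W {4,5,7,8}->{4,5}; U {3,5,6}->{5,6}
Constraint 4 (X + W = U) on D(X)={4,5,7} D(W)={4,5} D(U)={5,6}: X {4,5,7}->{}; W {4,5}->{}; U {5,6}->{}
So after constraint 4: D(X) = {}

Answer: {}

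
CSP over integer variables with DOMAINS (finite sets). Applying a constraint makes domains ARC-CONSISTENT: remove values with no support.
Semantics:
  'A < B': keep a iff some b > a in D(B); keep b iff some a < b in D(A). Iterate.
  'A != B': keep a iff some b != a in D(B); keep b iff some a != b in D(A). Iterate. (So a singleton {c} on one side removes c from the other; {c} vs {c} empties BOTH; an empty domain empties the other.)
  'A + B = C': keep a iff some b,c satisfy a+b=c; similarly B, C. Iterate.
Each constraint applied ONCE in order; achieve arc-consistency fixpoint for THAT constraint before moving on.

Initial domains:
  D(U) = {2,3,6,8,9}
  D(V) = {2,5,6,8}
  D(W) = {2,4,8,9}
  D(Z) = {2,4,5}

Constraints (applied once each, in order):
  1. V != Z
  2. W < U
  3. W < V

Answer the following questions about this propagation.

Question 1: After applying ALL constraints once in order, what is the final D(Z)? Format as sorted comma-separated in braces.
Constraint 1 (V != Z) on D(V)={2,5,6,8} D(Z)={2,4,5}: no change
Constraint 2 (W < U) on D(W)={2,4,8,9} D(U)={2,3,6,8,9}: W {2,4,8,9}->{2,4,8}; U {2,3,6,8,9}->{3,6,8,9}
Constraint 3 (W < V) on D(W)={2,4,8} D(V)={2,5,6,8}: W {2,4,8}->{2,4}; V {2,5,6,8}->{5,6,8}
So after all 3 constraints: D(Z) = {2,4,5}

Answer: {2,4,5}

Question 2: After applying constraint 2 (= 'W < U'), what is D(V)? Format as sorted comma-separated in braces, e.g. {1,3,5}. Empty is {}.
Constraint 1 (V != Z) on D(V)={2,5,6,8} D(Z)={2,4,5}: no change
Constraint 2 (W < U) on D(W)={2,4,8,9} D(U)={2,3,6,8,9}: W {2,4,8,9}->{2,4,8}; U {2,3,6,8,9}->{3,6,8,9}
So after constraint 2: D(V) = {2,5,6,8}

Answer: {2,5,6,8}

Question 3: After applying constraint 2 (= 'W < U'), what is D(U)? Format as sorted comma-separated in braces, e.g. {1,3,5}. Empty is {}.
Constraint 1 (V != Z) on D(V)={2,5,6,8} D(Z)={2,4,5}: no change
Constraint 2 (W < U) on D(W)={2,4,8,9} D(U)={2,3,6,8,9}: W {2,4,8,9}->{2,4,8}; U {2,3,6,8,9}->{3,6,8,9}
So after constraint 2: D(U) = {3,6,8,9}

Answer: {3,6,8,9}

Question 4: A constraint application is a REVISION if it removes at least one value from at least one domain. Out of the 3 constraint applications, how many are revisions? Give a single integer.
Answer: 2

Derivation:
Constraint 1 (V != Z) on D(V)={2,5,6,8} D(Z)={2,4,5}: no change => not a revision
Constraint 2 (W < U) on D(W)={2,4,8,9} D(U)={2,3,6,8,9}: W {2,4,8,9}->{2,4,8}; U {2,3,6,8,9}->{3,6,8,9} => REVISION
Constraint 3 (W < V) on D(W)={2,4,8} D(V)={2,5,6,8}: W {2,4,8}->{2,4}; V {2,5,6,8}->{5,6,8} => REVISION
Total revisions = 2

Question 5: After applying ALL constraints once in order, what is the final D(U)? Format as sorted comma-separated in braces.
Answer: {3,6,8,9}

Derivation:
Constraint 1 (V != Z) on D(V)={2,5,6,8} D(Z)={2,4,5}: no change
Constraint 2 (W < U) on D(W)={2,4,8,9} D(U)={2,3,6,8,9}: W {2,4,8,9}->{2,4,8}; U {2,3,6,8,9}->{3,6,8,9}
Constraint 3 (W < V) on D(W)={2,4,8} D(V)={2,5,6,8}: W {2,4,8}->{2,4}; V {2,5,6,8}->{5,6,8}
So after all 3 constraints: D(U) = {3,6,8,9}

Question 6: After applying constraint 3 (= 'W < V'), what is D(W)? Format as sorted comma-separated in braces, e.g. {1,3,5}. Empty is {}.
Answer: {2,4}

Derivation:
Constraint 1 (V != Z) on D(V)={2,5,6,8} D(Z)={2,4,5}: no change
Constraint 2 (W < U) on D(W)={2,4,8,9} D(U)={2,3,6,8,9}: W {2,4,8,9}->{2,4,8}; U {2,3,6,8,9}->{3,6,8,9}
Constraint 3 (W < V) on D(W)={2,4,8} D(V)={2,5,6,8}: W {2,4,8}->{2,4}; V {2,5,6,8}->{5,6,8}
So after constraint 3: D(W) = {2,4}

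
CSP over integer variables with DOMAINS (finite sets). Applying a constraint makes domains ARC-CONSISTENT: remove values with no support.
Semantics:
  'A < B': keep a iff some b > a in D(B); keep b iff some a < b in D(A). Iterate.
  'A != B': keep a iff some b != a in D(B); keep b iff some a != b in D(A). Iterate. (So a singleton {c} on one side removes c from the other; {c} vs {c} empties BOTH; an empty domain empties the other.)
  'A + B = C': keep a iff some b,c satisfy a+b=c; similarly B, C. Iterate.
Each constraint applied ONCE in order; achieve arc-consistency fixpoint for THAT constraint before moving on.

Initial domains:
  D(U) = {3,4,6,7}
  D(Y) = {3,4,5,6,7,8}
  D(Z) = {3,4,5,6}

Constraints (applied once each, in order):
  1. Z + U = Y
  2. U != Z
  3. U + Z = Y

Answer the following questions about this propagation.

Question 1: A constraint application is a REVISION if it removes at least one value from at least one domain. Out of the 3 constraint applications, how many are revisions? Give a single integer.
Answer: 1

Derivation:
Constraint 1 (Z + U = Y) on D(Z)={3,4,5,6} D(U)={3,4,6,7} D(Y)={3,4,5,6,7,8}: Z {3,4,5,6}->{3,4,5}; U {3,4,6,7}->{3,4}; Y {3,4,5,6,7,8}->{6,7,8} => REVISION
Constraint 2 (U != Z) on D(U)={3,4} D(Z)={3,4,5}: no change => not a revision
Constraint 3 (U + Z = Y) on D(U)={3,4} D(Z)={3,4,5} D(Y)={6,7,8}: no change => not a revision
Total revisions = 1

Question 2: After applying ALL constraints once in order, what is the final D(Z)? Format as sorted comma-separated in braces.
Constraint 1 (Z + U = Y) on D(Z)={3,4,5,6} D(U)={3,4,6,7} D(Y)={3,4,5,6,7,8}: Z {3,4,5,6}->{3,4,5}; U {3,4,6,7}->{3,4}; Y {3,4,5,6,7,8}->{6,7,8}
Constraint 2 (U != Z) on D(U)={3,4} D(Z)={3,4,5}: no change
Constraint 3 (U + Z = Y) on D(U)={3,4} D(Z)={3,4,5} D(Y)={6,7,8}: no change
So after all 3 constraints: D(Z) = {3,4,5}

Answer: {3,4,5}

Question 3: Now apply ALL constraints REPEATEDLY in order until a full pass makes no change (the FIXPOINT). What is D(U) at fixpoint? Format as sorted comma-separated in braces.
Answer: {3,4}

Derivation:
pass 0 (initial): D(U)={3,4,6,7}
pass 1: U {3,4,6,7}->{3,4}; Y {3,4,5,6,7,8}->{6,7,8}; Z {3,4,5,6}->{3,4,5}
pass 2: no change
Fixpoint after 2 passes: D(U) = {3,4}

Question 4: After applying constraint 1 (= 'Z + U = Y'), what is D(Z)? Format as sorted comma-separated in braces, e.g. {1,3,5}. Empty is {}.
Answer: {3,4,5}

Derivation:
Constraint 1 (Z + U = Y) on D(Z)={3,4,5,6} D(U)={3,4,6,7} D(Y)={3,4,5,6,7,8}: Z {3,4,5,6}->{3,4,5}; U {3,4,6,7}->{3,4}; Y {3,4,5,6,7,8}->{6,7,8}
So after constraint 1: D(Z) = {3,4,5}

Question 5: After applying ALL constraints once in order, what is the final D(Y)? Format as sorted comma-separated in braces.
Answer: {6,7,8}

Derivation:
Constraint 1 (Z + U = Y) on D(Z)={3,4,5,6} D(U)={3,4,6,7} D(Y)={3,4,5,6,7,8}: Z {3,4,5,6}->{3,4,5}; U {3,4,6,7}->{3,4}; Y {3,4,5,6,7,8}->{6,7,8}
Constraint 2 (U != Z) on D(U)={3,4} D(Z)={3,4,5}: no change
Constraint 3 (U + Z = Y) on D(U)={3,4} D(Z)={3,4,5} D(Y)={6,7,8}: no change
So after all 3 constraints: D(Y) = {6,7,8}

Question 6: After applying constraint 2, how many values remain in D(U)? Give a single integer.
Constraint 1 (Z + U = Y) on D(Z)={3,4,5,6} D(U)={3,4,6,7} D(Y)={3,4,5,6,7,8}: Z {3,4,5,6}->{3,4,5}; U {3,4,6,7}->{3,4}; Y {3,4,5,6,7,8}->{6,7,8}
Constraint 2 (U != Z) on D(U)={3,4} D(Z)={3,4,5}: no change
So after constraint 2: D(U)={3,4}, size = 2

Answer: 2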